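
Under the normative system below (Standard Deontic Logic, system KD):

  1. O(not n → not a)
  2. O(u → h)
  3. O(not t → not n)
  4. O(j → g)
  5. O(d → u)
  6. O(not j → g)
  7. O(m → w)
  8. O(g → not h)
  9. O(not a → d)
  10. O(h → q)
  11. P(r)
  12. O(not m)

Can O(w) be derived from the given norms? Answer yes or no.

No

Premise 7 is O(m → w), but O(m) is not derivable from the premises, so it does not yield O(w).
No other premise forces O(w). An ideal world satisfying every premise can still have w false, so O(w) is not derivable.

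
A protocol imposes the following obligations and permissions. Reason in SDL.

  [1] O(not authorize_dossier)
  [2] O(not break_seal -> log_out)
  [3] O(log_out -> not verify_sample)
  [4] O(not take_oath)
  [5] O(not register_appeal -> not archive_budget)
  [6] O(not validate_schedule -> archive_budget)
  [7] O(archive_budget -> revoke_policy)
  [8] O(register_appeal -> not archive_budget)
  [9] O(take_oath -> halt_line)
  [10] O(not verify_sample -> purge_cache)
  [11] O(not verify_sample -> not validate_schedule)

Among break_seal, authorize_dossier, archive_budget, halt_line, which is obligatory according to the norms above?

Premises 5 and 8 cover both cases: O(not register_appeal -> not archive_budget) and O(register_appeal -> not archive_budget). Since not register_appeal ∨ register_appeal is a tautology, O(not archive_budget) follows.
The contrapositive of premise 6 (O(not validate_schedule -> archive_budget)) is O(not archive_budget -> validate_schedule), and O(not archive_budget) is already established, so O(validate_schedule).
Premise 11 is O(not verify_sample -> not validate_schedule); contrapositively O(validate_schedule -> verify_sample). Since O(validate_schedule) holds, K gives O(verify_sample).
Premise 3, O(log_out -> not verify_sample), contraposes to O(verify_sample -> not log_out); with O(verify_sample) we get O(not log_out).
Premise 2, O(not break_seal -> log_out), contraposes to O(not log_out -> break_seal); with O(not log_out) we get O(break_seal).
So O(break_seal) holds — break_seal is obligatory. None of the other listed options is made obligatory by any chain of premises.

break_seal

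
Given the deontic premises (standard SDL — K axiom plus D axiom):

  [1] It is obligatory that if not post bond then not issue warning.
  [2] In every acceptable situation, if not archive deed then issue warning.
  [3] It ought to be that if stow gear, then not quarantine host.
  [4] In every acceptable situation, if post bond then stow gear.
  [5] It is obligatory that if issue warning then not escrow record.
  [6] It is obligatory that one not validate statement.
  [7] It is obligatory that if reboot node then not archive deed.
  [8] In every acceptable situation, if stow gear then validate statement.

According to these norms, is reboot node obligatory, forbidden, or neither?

Forbidden

From premise 6 we have O(¬validate_statement).
Premise 8, O(stow_gear → validate_statement), contraposes to O(¬validate_statement → ¬stow_gear); with O(¬validate_statement) we get O(¬stow_gear).
The contrapositive of premise 4 (O(post_bond → stow_gear)) is O(¬stow_gear → ¬post_bond), and O(¬stow_gear) is already established, so O(¬post_bond).
With premise 1, O(¬post_bond → ¬issue_warning), the K-axiom yields O(¬issue_warning).
The contrapositive of premise 2 (O(¬archive_deed → issue_warning)) is O(¬issue_warning → archive_deed), and O(¬issue_warning) is already established, so O(archive_deed).
The contrapositive of premise 7 (O(reboot_node → ¬archive_deed)) is O(archive_deed → ¬reboot_node), and O(archive_deed) is already established, so O(¬reboot_node).
Premises 3, 5 do not contribute to this derivation.
Thus O(¬reboot_node), which is F(reboot_node): reboot_node is forbidden.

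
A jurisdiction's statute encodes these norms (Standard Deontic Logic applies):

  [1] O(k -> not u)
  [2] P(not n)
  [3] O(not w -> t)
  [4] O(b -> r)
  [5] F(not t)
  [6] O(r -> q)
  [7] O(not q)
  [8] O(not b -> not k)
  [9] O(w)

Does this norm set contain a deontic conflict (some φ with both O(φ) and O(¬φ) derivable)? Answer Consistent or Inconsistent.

Consistent

Premise 3 is O(not w -> t); even if O(t) held, inferring O(not w) would be affirming the consequent — invalid.
So O(not w) is not derivable, and the apparent clash with O(w) does not arise.
A world satisfying every obligation exists (e.g. b=false, k=false, n=false, q=false, r=false, t=true, u=false, w=true); no atom is both obligatory and forbidden, so the set is consistent.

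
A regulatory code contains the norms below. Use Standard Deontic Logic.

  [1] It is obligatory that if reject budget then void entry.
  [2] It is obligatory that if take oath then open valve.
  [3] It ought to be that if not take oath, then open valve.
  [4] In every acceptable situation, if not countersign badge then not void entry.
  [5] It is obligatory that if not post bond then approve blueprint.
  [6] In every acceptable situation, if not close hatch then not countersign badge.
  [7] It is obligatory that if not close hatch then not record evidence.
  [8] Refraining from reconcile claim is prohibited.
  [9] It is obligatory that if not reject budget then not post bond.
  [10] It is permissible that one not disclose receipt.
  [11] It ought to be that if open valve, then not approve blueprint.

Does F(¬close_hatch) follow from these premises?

Yes

Premises 3 and 2 are O(¬take_oath → open_valve) and O(take_oath → open_valve); every ideal world satisfies ¬take_oath or take_oath, so in either case open_valve holds — hence O(open_valve).
From O(open_valve) and premise 11, O(open_valve → ¬approve_blueprint), we obtain O(¬approve_blueprint).
The contrapositive of premise 5 (O(¬post_bond → approve_blueprint)) is O(¬approve_blueprint → post_bond), and O(¬approve_blueprint) is already established, so O(post_bond).
The contrapositive of premise 9 (O(¬reject_budget → ¬post_bond)) is O(post_bond → reject_budget), and O(post_bond) is already established, so O(reject_budget).
Applying K to premise 1 (O(reject_budget → void_entry)) and O(reject_budget) yields O(void_entry).
Premise 4 is O(¬countersign_badge → ¬void_entry); contrapositively O(void_entry → countersign_badge). Since O(void_entry) holds, K gives O(countersign_badge).
Premise 6 is O(¬close_hatch → ¬countersign_badge); contrapositively O(countersign_badge → close_hatch). Since O(countersign_badge) holds, K gives O(close_hatch).
Premises 7, 8, 10 do not contribute to this derivation.
So O(close_hatch) holds, i.e. F(¬close_hatch). The claim follows.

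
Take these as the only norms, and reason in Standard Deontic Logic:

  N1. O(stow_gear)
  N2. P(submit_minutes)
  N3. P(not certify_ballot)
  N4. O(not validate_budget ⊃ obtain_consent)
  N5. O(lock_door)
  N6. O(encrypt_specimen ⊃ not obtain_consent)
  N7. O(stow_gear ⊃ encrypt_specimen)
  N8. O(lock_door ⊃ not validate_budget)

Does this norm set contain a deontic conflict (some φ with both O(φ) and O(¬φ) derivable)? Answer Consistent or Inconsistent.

From premise 5 we have O(lock_door).
From O(lock_door) and premise 8, O(lock_door ⊃ not validate_budget), we obtain O(not validate_budget).
Applying K to premise 4 (O(not validate_budget ⊃ obtain_consent)) and O(not validate_budget) yields O(obtain_consent).
The contrapositive of premise 6 (O(encrypt_specimen ⊃ not obtain_consent)) is O(obtain_consent ⊃ not encrypt_specimen), and O(obtain_consent) is already established, so O(not encrypt_specimen).
Premise 7 is O(stow_gear ⊃ encrypt_specimen); contrapositively O(not encrypt_specimen ⊃ not stow_gear). Since O(not encrypt_specimen) holds, K gives O(not stow_gear).
However, premise 1 gives O(stow_gear).
We now have both O(not stow_gear) and O(stow_gear) — stow_gear is simultaneously obligatory and forbidden, violating the D-axiom.

Inconsistent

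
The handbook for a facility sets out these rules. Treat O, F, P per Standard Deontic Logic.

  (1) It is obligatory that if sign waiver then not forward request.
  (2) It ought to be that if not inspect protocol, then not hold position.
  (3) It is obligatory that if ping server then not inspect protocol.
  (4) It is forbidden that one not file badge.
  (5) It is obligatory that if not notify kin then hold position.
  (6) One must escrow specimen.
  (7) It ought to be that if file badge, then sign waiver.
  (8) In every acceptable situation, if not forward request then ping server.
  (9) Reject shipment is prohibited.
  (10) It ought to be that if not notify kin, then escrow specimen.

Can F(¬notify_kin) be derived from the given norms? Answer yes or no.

Yes

Premise 4, F(¬file_badge), is equivalent to O(file_badge).
Applying K to premise 7 (O(file_badge → sign_waiver)) and O(file_badge) yields O(sign_waiver).
From O(sign_waiver) and premise 1, O(sign_waiver → ¬forward_request), we obtain O(¬forward_request).
From O(¬forward_request) and premise 8, O(¬forward_request → ping_server), we obtain O(ping_server).
Premise 3 is O(ping_server → ¬inspect_protocol); since O(ping_server), deontic closure gives O(¬inspect_protocol).
With premise 2, O(¬inspect_protocol → ¬hold_position), the K-axiom yields O(¬hold_position).
Premise 5 is O(¬notify_kin → hold_position); contrapositively O(¬hold_position → notify_kin). Since O(¬hold_position) holds, K gives O(notify_kin).
Premises 6, 9, 10 do not contribute to this derivation.
So O(notify_kin) holds, i.e. F(¬notify_kin). The claim follows.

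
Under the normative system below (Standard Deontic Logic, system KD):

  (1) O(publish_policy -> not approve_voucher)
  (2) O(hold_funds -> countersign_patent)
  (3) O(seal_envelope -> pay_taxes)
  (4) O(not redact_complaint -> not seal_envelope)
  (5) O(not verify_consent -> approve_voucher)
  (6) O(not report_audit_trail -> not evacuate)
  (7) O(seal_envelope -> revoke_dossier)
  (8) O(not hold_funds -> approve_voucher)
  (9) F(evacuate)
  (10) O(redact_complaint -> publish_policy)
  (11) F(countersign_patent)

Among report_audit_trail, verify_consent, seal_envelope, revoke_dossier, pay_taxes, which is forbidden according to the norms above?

seal_envelope

Premise 11 is F(countersign_patent), i.e. O(not countersign_patent).
The contrapositive of premise 2 (O(hold_funds -> countersign_patent)) is O(not countersign_patent -> not hold_funds), and O(not countersign_patent) is already established, so O(not hold_funds).
With premise 8, O(not hold_funds -> approve_voucher), the K-axiom yields O(approve_voucher).
Premise 1, O(publish_policy -> not approve_voucher), contraposes to O(approve_voucher -> not publish_policy); with O(approve_voucher) we get O(not publish_policy).
Premise 10 is O(redact_complaint -> publish_policy); contrapositively O(not publish_policy -> not redact_complaint). Since O(not publish_policy) holds, K gives O(not redact_complaint).
Premise 4 is O(not redact_complaint -> not seal_envelope); since O(not redact_complaint), deontic closure gives O(not seal_envelope).
So O(not seal_envelope) holds, i.e. seal_envelope is forbidden. None of the other listed options is forbidden under the premises.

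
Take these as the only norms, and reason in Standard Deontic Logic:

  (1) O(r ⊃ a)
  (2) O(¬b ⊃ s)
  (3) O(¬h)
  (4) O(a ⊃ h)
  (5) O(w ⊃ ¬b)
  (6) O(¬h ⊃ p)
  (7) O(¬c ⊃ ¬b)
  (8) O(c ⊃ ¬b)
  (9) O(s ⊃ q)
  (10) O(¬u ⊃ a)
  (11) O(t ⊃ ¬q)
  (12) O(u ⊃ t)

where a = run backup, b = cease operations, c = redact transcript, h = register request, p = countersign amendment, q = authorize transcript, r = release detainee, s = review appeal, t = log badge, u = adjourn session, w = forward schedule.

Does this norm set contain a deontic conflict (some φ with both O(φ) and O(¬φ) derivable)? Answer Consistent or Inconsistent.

Inconsistent

By case analysis on ¬c: premise 7 gives O(¬c ⊃ ¬b) and premise 8 gives O(c ⊃ ¬b), so O(¬b) either way.
With premise 2, O(¬b ⊃ s), the K-axiom yields O(s).
From O(s) and premise 9, O(s ⊃ q), we obtain O(q).
The contrapositive of premise 11 (O(t ⊃ ¬q)) is O(q ⊃ ¬t), and O(q) is already established, so O(¬t).
Premise 12, O(u ⊃ t), contraposes to O(¬t ⊃ ¬u); with O(¬t) we get O(¬u).
With premise 10, O(¬u ⊃ a), the K-axiom yields O(a).
From O(a) and premise 4, O(a ⊃ h), we obtain O(h).
Yet premise 3 states O(¬h).
We now have both O(h) and O(¬h) — h is simultaneously obligatory and forbidden, violating the D-axiom.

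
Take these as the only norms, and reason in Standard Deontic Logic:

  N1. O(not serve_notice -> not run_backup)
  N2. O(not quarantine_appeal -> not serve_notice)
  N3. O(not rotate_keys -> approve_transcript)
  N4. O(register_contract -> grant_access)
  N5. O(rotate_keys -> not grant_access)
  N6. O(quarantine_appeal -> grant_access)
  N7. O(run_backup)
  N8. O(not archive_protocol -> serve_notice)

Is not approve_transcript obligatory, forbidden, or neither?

Premise 7 states O(run_backup) outright.
Premise 1, O(not serve_notice -> not run_backup), contraposes to O(run_backup -> serve_notice); with O(run_backup) we get O(serve_notice).
Premise 2 is O(not quarantine_appeal -> not serve_notice); contrapositively O(serve_notice -> quarantine_appeal). Since O(serve_notice) holds, K gives O(quarantine_appeal).
With premise 6, O(quarantine_appeal -> grant_access), the K-axiom yields O(grant_access).
Premise 5, O(rotate_keys -> not grant_access), contraposes to O(grant_access -> not rotate_keys); with O(grant_access) we get O(not rotate_keys).
Applying K to premise 3 (O(not rotate_keys -> approve_transcript)) and O(not rotate_keys) yields O(approve_transcript).
Premises 4, 8 do not contribute to this derivation.
Thus O(approve_transcript), which is F(not approve_transcript): not approve_transcript is forbidden.

Forbidden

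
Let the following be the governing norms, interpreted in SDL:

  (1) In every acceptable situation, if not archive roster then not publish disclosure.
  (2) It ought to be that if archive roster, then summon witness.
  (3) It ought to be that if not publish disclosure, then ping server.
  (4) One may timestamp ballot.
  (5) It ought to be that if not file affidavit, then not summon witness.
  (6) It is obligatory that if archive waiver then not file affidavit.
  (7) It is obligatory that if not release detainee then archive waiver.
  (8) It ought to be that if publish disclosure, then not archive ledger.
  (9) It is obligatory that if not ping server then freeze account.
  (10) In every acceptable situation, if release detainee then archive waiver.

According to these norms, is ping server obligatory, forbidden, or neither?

Obligatory

Premises 10 and 7 are O(release_detainee → archive_waiver) and O(¬release_detainee → archive_waiver); every ideal world satisfies release_detainee or ¬release_detainee, so in either case archive_waiver holds — hence O(archive_waiver).
With premise 6, O(archive_waiver → ¬file_affidavit), the K-axiom yields O(¬file_affidavit).
With premise 5, O(¬file_affidavit → ¬summon_witness), the K-axiom yields O(¬summon_witness).
Premise 2, O(archive_roster → summon_witness), contraposes to O(¬summon_witness → ¬archive_roster); with O(¬summon_witness) we get O(¬archive_roster).
Premise 1 is O(¬archive_roster → ¬publish_disclosure); since O(¬archive_roster), deontic closure gives O(¬publish_disclosure).
Premise 3 is O(¬publish_disclosure → ping_server); since O(¬publish_disclosure), deontic closure gives O(ping_server).
Premises 4, 8, 9 do not contribute to this derivation.
Hence ping_server is obligatory.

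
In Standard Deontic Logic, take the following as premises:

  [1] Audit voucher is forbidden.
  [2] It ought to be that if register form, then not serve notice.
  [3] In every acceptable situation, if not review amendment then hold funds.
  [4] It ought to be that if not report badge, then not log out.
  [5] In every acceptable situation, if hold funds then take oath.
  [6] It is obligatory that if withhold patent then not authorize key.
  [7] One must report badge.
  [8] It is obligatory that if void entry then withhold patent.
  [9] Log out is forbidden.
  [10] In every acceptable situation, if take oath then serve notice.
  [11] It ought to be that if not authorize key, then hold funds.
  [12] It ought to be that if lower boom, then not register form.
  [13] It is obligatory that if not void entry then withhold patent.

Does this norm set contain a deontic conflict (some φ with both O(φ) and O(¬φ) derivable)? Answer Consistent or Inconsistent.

Premise 4 is O(¬report_badge → ¬log_out); even if O(¬log_out) held, inferring O(¬report_badge) would be affirming the consequent — invalid.
So O(¬report_badge) is not derivable, and the apparent clash with O(report_badge) does not arise.
A world satisfying every obligation exists (e.g. audit_voucher=false, authorize_key=false, hold_funds=true, log_out=false, lower_boom=false, register_form=false, report_badge=true, review_amendment=false, serve_notice=true, take_oath=true, void_entry=false, withhold_patent=true); no atom is both obligatory and forbidden, so the set is consistent.

Consistent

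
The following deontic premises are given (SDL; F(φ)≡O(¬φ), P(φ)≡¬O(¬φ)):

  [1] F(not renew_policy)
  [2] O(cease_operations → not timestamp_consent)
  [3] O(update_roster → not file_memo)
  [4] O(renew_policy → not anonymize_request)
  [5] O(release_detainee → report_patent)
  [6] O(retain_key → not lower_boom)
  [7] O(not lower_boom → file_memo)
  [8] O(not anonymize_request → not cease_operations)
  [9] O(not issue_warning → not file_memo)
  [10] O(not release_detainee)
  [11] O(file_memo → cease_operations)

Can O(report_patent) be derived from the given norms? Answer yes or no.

No

Premise 5 is O(release_detainee → report_patent), but O(release_detainee) is not derivable from the premises, so it does not yield O(report_patent).
No other premise forces O(report_patent). An ideal world satisfying every premise can still have report_patent false, so O(report_patent) is not derivable.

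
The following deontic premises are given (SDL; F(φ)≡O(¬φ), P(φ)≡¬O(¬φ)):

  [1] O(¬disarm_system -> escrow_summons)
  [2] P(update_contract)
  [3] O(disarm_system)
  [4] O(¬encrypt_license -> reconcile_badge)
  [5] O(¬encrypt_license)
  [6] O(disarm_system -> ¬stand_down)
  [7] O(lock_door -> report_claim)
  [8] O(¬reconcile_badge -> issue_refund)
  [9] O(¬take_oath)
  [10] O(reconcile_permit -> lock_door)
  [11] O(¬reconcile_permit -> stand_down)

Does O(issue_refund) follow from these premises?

Premise 8 is O(¬reconcile_badge -> issue_refund), but O(¬reconcile_badge) is not derivable from the premises, so it does not yield O(issue_refund).
No other premise forces O(issue_refund). An ideal world satisfying every premise can still have issue_refund false, so O(issue_refund) is not derivable.

No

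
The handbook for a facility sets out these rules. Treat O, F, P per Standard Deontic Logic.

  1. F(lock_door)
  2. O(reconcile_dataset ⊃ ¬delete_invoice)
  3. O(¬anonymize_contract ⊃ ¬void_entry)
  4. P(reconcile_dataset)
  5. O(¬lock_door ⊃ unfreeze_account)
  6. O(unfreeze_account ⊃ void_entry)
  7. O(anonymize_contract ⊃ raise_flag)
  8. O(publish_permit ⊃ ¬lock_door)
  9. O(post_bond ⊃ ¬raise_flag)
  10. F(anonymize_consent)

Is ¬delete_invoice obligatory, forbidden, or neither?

Premise 2 is O(reconcile_dataset ⊃ ¬delete_invoice), but O(reconcile_dataset) is not derivable from the premises (the permission P(reconcile_dataset) asserts only ¬O(¬reconcile_dataset), not O(reconcile_dataset)), so it does not yield O(¬delete_invoice).
No premise or chain of K-axiom applications forces O(¬delete_invoice), and none forces O(delete_invoice). So ¬delete_invoice is neither obligatory nor forbidden under these norms.

Neither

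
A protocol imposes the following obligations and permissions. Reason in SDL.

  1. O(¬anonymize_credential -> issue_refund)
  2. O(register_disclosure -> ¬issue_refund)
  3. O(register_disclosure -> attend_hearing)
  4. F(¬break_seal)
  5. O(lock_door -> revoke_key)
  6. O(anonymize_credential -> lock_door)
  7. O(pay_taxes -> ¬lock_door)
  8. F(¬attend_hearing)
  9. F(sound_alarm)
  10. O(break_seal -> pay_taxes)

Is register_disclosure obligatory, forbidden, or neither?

Forbidden

Premise 4, F(¬break_seal), is equivalent to O(break_seal).
From O(break_seal) and premise 10, O(break_seal -> pay_taxes), we obtain O(pay_taxes).
Applying K to premise 7 (O(pay_taxes -> ¬lock_door)) and O(pay_taxes) yields O(¬lock_door).
The contrapositive of premise 6 (O(anonymize_credential -> lock_door)) is O(¬lock_door -> ¬anonymize_credential), and O(¬lock_door) is already established, so O(¬anonymize_credential).
Applying K to premise 1 (O(¬anonymize_credential -> issue_refund)) and O(¬anonymize_credential) yields O(issue_refund).
The contrapositive of premise 2 (O(register_disclosure -> ¬issue_refund)) is O(issue_refund -> ¬register_disclosure), and O(issue_refund) is already established, so O(¬register_disclosure).
Premises 3, 5, 8, 9 do not contribute to this derivation.
Thus O(¬register_disclosure), which is F(register_disclosure): register_disclosure is forbidden.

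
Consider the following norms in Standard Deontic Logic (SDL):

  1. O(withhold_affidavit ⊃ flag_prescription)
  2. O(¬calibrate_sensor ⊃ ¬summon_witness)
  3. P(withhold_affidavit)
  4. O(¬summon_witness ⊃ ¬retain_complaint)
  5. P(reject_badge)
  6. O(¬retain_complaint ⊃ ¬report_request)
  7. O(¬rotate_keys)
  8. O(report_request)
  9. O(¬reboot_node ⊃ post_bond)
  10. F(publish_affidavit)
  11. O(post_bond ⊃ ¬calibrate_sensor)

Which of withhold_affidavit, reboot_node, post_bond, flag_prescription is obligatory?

From premise 8 we have O(report_request).
Premise 6 is O(¬retain_complaint ⊃ ¬report_request); contrapositively O(report_request ⊃ retain_complaint). Since O(report_request) holds, K gives O(retain_complaint).
Premise 4 is O(¬summon_witness ⊃ ¬retain_complaint); contrapositively O(retain_complaint ⊃ summon_witness). Since O(retain_complaint) holds, K gives O(summon_witness).
Premise 2, O(¬calibrate_sensor ⊃ ¬summon_witness), contraposes to O(summon_witness ⊃ calibrate_sensor); with O(summon_witness) we get O(calibrate_sensor).
Premise 11 is O(post_bond ⊃ ¬calibrate_sensor); contrapositively O(calibrate_sensor ⊃ ¬post_bond). Since O(calibrate_sensor) holds, K gives O(¬post_bond).
Premise 9 is O(¬reboot_node ⊃ post_bond); contrapositively O(¬post_bond ⊃ reboot_node). Since O(¬post_bond) holds, K gives O(reboot_node).
So O(reboot_node) holds — reboot_node is obligatory. None of the other listed options is made obligatory by any chain of premises.

reboot_node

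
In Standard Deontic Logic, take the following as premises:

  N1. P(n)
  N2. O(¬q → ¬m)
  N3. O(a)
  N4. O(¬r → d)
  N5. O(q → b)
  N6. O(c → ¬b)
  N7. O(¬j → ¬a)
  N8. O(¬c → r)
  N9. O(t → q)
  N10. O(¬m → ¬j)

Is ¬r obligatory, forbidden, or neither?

Forbidden

Premise 3 states O(a) outright.
Premise 7 is O(¬j → ¬a); contrapositively O(a → j). Since O(a) holds, K gives O(j).
Premise 10, O(¬m → ¬j), contraposes to O(j → m); with O(j) we get O(m).
Premise 2, O(¬q → ¬m), contraposes to O(m → q); with O(m) we get O(q).
With premise 5, O(q → b), the K-axiom yields O(b).
The contrapositive of premise 6 (O(c → ¬b)) is O(b → ¬c), and O(b) is already established, so O(¬c).
Premise 8 is O(¬c → r); since O(¬c), deontic closure gives O(r).
Premises 1, 4, 9 do not contribute to this derivation.
Thus O(r), which is F(¬r): ¬r is forbidden.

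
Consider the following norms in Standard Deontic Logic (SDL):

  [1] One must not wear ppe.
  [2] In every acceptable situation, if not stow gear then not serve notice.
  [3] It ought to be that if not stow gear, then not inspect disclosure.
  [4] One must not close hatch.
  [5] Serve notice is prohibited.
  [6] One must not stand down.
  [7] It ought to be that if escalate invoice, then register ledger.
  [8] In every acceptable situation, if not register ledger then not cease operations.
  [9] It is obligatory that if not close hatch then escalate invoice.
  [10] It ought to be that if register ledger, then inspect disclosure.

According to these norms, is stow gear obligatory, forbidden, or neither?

Premise 4, F(close_hatch), is equivalent to O(¬close_hatch).
With premise 9, O(¬close_hatch → escalate_invoice), the K-axiom yields O(escalate_invoice).
From O(escalate_invoice) and premise 7, O(escalate_invoice → register_ledger), we obtain O(register_ledger).
From O(register_ledger) and premise 10, O(register_ledger → inspect_disclosure), we obtain O(inspect_disclosure).
Premise 3, O(¬stow_gear → ¬inspect_disclosure), contraposes to O(inspect_disclosure → stow_gear); with O(inspect_disclosure) we get O(stow_gear).
Premises 1, 2, 5, 6, 8 do not contribute to this derivation.
Hence stow_gear is obligatory.

Obligatory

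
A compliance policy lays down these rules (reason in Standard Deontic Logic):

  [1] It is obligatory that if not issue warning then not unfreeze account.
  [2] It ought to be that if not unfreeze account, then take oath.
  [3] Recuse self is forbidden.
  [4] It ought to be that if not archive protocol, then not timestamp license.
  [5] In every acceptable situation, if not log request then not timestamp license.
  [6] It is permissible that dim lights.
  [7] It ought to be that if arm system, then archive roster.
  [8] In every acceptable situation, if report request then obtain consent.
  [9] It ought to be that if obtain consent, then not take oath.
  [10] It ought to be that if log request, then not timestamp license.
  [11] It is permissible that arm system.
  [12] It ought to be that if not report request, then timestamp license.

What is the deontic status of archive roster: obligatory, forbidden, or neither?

Premise 7 is O(arm_system → archive_roster), but O(arm_system) is not derivable from the premises (the permission P(arm_system) asserts only ¬O(¬arm_system), not O(arm_system)), so it does not yield O(archive_roster).
No premise or chain of K-axiom applications forces O(archive_roster), and none forces O(¬archive_roster). So archive_roster is neither obligatory nor forbidden under these norms.

Neither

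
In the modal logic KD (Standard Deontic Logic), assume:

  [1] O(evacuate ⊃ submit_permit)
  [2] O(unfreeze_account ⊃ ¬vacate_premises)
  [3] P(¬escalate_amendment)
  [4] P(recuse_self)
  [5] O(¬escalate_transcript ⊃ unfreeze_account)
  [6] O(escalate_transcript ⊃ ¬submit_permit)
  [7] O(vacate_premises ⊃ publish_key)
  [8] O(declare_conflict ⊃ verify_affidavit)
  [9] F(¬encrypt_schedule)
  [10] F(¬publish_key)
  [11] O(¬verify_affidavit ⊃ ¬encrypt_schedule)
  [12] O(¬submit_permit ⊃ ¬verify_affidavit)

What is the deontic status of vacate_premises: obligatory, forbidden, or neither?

Forbidden

Premise 9, F(¬encrypt_schedule), is equivalent to O(encrypt_schedule).
Premise 11 is O(¬verify_affidavit ⊃ ¬encrypt_schedule); contrapositively O(encrypt_schedule ⊃ verify_affidavit). Since O(encrypt_schedule) holds, K gives O(verify_affidavit).
Premise 12 is O(¬submit_permit ⊃ ¬verify_affidavit); contrapositively O(verify_affidavit ⊃ submit_permit). Since O(verify_affidavit) holds, K gives O(submit_permit).
Premise 6, O(escalate_transcript ⊃ ¬submit_permit), contraposes to O(submit_permit ⊃ ¬escalate_transcript); with O(submit_permit) we get O(¬escalate_transcript).
Premise 5 is O(¬escalate_transcript ⊃ unfreeze_account); since O(¬escalate_transcript), deontic closure gives O(unfreeze_account).
With premise 2, O(unfreeze_account ⊃ ¬vacate_premises), the K-axiom yields O(¬vacate_premises).
Premises 1, 3, 4, 7, 8, 10 do not contribute to this derivation.
Thus O(¬vacate_premises), which is F(vacate_premises): vacate_premises is forbidden.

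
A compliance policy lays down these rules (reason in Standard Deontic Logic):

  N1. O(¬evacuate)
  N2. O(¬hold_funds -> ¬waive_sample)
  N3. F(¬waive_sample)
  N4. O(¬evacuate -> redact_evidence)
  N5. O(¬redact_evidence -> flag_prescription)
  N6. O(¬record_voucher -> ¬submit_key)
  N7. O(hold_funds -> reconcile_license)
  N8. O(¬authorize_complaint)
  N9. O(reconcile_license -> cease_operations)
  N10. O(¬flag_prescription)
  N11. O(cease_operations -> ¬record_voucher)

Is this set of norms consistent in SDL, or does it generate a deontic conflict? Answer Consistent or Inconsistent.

Premise 5 is O(¬redact_evidence -> flag_prescription), but O(¬redact_evidence) is not derivable from the premises, so it does not yield O(flag_prescription).
So O(flag_prescription) is not derivable, and the apparent clash with O(¬flag_prescription) does not arise.
A world satisfying every obligation exists (e.g. authorize_complaint=false, cease_operations=true, evacuate=false, flag_prescription=false, hold_funds=true, reconcile_license=true, record_voucher=false, redact_evidence=true, submit_key=false, waive_sample=true); no atom is both obligatory and forbidden, so the set is consistent.

Consistent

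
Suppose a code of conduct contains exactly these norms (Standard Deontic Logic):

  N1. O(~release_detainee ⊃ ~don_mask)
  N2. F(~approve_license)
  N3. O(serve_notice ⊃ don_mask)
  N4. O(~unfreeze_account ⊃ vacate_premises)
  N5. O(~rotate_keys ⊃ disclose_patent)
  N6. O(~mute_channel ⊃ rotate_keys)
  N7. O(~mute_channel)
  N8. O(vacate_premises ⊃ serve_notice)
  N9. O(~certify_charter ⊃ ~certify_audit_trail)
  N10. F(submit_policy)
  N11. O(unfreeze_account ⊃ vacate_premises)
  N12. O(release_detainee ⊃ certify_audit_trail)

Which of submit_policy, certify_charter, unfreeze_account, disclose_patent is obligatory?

certify_charter

Premises 4 and 11 cover both cases: O(~unfreeze_account ⊃ vacate_premises) and O(unfreeze_account ⊃ vacate_premises). Since ~unfreeze_account ∨ unfreeze_account is a tautology, O(vacate_premises) follows.
Applying K to premise 8 (O(vacate_premises ⊃ serve_notice)) and O(vacate_premises) yields O(serve_notice).
From O(serve_notice) and premise 3, O(serve_notice ⊃ don_mask), we obtain O(don_mask).
Premise 1 is O(~release_detainee ⊃ ~don_mask); contrapositively O(don_mask ⊃ release_detainee). Since O(don_mask) holds, K gives O(release_detainee).
Premise 12 is O(release_detainee ⊃ certify_audit_trail); since O(release_detainee), deontic closure gives O(certify_audit_trail).
Premise 9, O(~certify_charter ⊃ ~certify_audit_trail), contraposes to O(certify_audit_trail ⊃ certify_charter); with O(certify_audit_trail) we get O(certify_charter).
So O(certify_charter) holds — certify_charter is obligatory. None of the other listed options is made obligatory by any chain of premises.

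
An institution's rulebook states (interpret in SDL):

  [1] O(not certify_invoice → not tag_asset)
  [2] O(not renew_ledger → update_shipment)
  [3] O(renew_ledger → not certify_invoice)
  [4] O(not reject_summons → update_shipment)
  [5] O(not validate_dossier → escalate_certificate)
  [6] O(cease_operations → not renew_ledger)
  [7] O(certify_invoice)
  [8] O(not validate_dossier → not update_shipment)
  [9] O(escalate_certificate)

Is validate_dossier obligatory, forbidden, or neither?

Obligatory

From premise 7 we have O(certify_invoice).
Premise 3, O(renew_ledger → not certify_invoice), contraposes to O(certify_invoice → not renew_ledger); with O(certify_invoice) we get O(not renew_ledger).
Applying K to premise 2 (O(not renew_ledger → update_shipment)) and O(not renew_ledger) yields O(update_shipment).
Premise 8 is O(not validate_dossier → not update_shipment); contrapositively O(update_shipment → validate_dossier). Since O(update_shipment) holds, K gives O(validate_dossier).
Premises 1, 4, 5, 6, 9 do not contribute to this derivation.
Hence validate_dossier is obligatory.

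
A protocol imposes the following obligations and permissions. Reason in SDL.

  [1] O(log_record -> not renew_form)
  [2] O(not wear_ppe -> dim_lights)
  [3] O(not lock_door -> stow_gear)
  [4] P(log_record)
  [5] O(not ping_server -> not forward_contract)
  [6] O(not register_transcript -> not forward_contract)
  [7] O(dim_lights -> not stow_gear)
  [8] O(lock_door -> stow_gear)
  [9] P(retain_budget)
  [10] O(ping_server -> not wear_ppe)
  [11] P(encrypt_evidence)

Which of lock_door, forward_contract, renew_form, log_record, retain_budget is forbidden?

Premises 8 and 3 are O(lock_door -> stow_gear) and O(not lock_door -> stow_gear); every ideal world satisfies lock_door or not lock_door, so in either case stow_gear holds — hence O(stow_gear).
Premise 7, O(dim_lights -> not stow_gear), contraposes to O(stow_gear -> not dim_lights); with O(stow_gear) we get O(not dim_lights).
Premise 2, O(not wear_ppe -> dim_lights), contraposes to O(not dim_lights -> wear_ppe); with O(not dim_lights) we get O(wear_ppe).
The contrapositive of premise 10 (O(ping_server -> not wear_ppe)) is O(wear_ppe -> not ping_server), and O(wear_ppe) is already established, so O(not ping_server).
Applying K to premise 5 (O(not ping_server -> not forward_contract)) and O(not ping_server) yields O(not forward_contract).
So O(not forward_contract) holds, i.e. forward_contract is forbidden. None of the other listed options is forbidden under the premises.

forward_contract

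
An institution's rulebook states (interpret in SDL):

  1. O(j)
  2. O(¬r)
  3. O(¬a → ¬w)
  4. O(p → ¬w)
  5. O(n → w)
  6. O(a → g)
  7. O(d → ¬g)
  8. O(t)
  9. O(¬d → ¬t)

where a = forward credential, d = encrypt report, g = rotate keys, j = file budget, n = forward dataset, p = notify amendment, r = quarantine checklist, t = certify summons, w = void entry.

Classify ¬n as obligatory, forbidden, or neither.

From premise 8 we have O(t).
The contrapositive of premise 9 (O(¬d → ¬t)) is O(t → d), and O(t) is already established, so O(d).
Applying K to premise 7 (O(d → ¬g)) and O(d) yields O(¬g).
The contrapositive of premise 6 (O(a → g)) is O(¬g → ¬a), and O(¬g) is already established, so O(¬a).
Premise 3 is O(¬a → ¬w); since O(¬a), deontic closure gives O(¬w).
The contrapositive of premise 5 (O(n → w)) is O(¬w → ¬n), and O(¬w) is already established, so O(¬n).
Premises 1, 2, 4 do not contribute to this derivation.
Hence ¬n is obligatory.

Obligatory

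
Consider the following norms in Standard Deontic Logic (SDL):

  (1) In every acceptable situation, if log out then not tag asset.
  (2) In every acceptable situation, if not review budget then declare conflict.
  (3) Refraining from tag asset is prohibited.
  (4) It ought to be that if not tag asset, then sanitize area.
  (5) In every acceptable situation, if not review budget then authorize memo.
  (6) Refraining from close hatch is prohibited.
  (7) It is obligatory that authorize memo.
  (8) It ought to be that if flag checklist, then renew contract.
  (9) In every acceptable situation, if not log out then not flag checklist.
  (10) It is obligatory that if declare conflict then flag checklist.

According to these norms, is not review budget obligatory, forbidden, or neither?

Forbidden

Premise 3, F(¬tag_asset), is equivalent to O(tag_asset).
Premise 1, O(log_out → ¬tag_asset), contraposes to O(tag_asset → ¬log_out); with O(tag_asset) we get O(¬log_out).
With premise 9, O(¬log_out → ¬flag_checklist), the K-axiom yields O(¬flag_checklist).
Premise 10 is O(declare_conflict → flag_checklist); contrapositively O(¬flag_checklist → ¬declare_conflict). Since O(¬flag_checklist) holds, K gives O(¬declare_conflict).
Premise 2 is O(¬review_budget → declare_conflict); contrapositively O(¬declare_conflict → review_budget). Since O(¬declare_conflict) holds, K gives O(review_budget).
Premises 4, 5, 6, 7, 8 do not contribute to this derivation.
Thus O(review_budget), which is F(¬review_budget): ¬review_budget is forbidden.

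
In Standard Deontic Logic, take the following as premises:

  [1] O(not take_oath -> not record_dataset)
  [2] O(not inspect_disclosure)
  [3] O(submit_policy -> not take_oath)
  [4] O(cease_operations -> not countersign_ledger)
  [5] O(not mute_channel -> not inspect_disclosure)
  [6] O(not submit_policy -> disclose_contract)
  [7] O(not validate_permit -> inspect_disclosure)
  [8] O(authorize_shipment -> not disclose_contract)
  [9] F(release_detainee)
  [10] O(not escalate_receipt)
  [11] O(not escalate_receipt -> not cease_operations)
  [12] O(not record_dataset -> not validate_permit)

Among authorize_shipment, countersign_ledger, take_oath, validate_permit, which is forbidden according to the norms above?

From premise 2 we have O(not inspect_disclosure).
The contrapositive of premise 7 (O(not validate_permit -> inspect_disclosure)) is O(not inspect_disclosure -> validate_permit), and O(not inspect_disclosure) is already established, so O(validate_permit).
Premise 12, O(not record_dataset -> not validate_permit), contraposes to O(validate_permit -> record_dataset); with O(validate_permit) we get O(record_dataset).
The contrapositive of premise 1 (O(not take_oath -> not record_dataset)) is O(record_dataset -> take_oath), and O(record_dataset) is already established, so O(take_oath).
The contrapositive of premise 3 (O(submit_policy -> not take_oath)) is O(take_oath -> not submit_policy), and O(take_oath) is already established, so O(not submit_policy).
Applying K to premise 6 (O(not submit_policy -> disclose_contract)) and O(not submit_policy) yields O(disclose_contract).
Premise 8 is O(authorize_shipment -> not disclose_contract); contrapositively O(disclose_contract -> not authorize_shipment). Since O(disclose_contract) holds, K gives O(not authorize_shipment).
So O(not authorize_shipment) holds, i.e. authorize_shipment is forbidden. None of the other listed options is forbidden under the premises.

authorize_shipment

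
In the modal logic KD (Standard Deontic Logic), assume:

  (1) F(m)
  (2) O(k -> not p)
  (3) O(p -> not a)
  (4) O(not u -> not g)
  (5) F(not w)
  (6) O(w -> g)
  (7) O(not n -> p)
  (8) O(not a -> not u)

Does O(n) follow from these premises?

F(not w) at premise 5 means O(w).
With premise 6, O(w -> g), the K-axiom yields O(g).
The contrapositive of premise 4 (O(not u -> not g)) is O(g -> u), and O(g) is already established, so O(u).
Premise 8 is O(not a -> not u); contrapositively O(u -> a). Since O(u) holds, K gives O(a).
Premise 3, O(p -> not a), contraposes to O(a -> not p); with O(a) we get O(not p).
Premise 7, O(not n -> p), contraposes to O(not p -> n); with O(not p) we get O(n).
Premises 1, 2 do not contribute to this derivation.
So O(n) follows.

Yes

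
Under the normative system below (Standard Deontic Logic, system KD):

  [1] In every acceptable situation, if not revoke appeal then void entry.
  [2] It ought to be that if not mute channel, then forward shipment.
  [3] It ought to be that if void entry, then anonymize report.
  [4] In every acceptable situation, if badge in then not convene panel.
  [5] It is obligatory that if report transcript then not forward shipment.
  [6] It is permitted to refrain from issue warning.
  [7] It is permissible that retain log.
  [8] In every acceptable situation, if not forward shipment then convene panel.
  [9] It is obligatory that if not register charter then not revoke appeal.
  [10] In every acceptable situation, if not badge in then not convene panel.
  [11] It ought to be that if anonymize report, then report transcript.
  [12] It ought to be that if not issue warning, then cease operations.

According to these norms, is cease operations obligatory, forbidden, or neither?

Premise 12 is O(¬issue_warning → cease_operations), but O(¬issue_warning) is not derivable from the premises (the permission P(¬issue_warning) asserts only ¬O(issue_warning), not O(¬issue_warning)), so it does not yield O(cease_operations).
No premise or chain of K-axiom applications forces O(cease_operations), and none forces O(¬cease_operations). So cease_operations is neither obligatory nor forbidden under these norms.

Neither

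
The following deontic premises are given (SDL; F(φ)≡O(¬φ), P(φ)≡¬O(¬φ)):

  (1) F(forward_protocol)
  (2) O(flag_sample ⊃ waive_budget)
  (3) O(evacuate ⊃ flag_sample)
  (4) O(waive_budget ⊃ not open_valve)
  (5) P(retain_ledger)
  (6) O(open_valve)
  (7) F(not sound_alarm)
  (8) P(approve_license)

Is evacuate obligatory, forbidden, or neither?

Premise 6 states O(open_valve) outright.
Premise 4 is O(waive_budget ⊃ not open_valve); contrapositively O(open_valve ⊃ not waive_budget). Since O(open_valve) holds, K gives O(not waive_budget).
The contrapositive of premise 2 (O(flag_sample ⊃ waive_budget)) is O(not waive_budget ⊃ not flag_sample), and O(not waive_budget) is already established, so O(not flag_sample).
Premise 3, O(evacuate ⊃ flag_sample), contraposes to O(not flag_sample ⊃ not evacuate); with O(not flag_sample) we get O(not evacuate).
Premises 1, 5, 7, 8 do not contribute to this derivation.
Thus O(not evacuate), which is F(evacuate): evacuate is forbidden.

Forbidden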